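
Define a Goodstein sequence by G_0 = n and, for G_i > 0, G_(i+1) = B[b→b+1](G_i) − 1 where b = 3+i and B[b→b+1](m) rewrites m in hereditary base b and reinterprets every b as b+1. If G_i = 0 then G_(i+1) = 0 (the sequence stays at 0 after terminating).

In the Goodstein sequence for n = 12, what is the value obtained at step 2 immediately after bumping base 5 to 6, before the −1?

G_0=12  [base 3] 3^2 + 3  →[3↦4]→  4^2 + 4 = 20  −1 ⇒ G_1=19
G_1=19  [base 4] 4^2 + 3  →[4↦5]→  5^2 + 3 = 28  −1 ⇒ G_2=27
G_2=27  [base 5] 5^2 + 2  →[5↦6]→  6^2 + 2 = 38  −1 ⇒ G_3=37

38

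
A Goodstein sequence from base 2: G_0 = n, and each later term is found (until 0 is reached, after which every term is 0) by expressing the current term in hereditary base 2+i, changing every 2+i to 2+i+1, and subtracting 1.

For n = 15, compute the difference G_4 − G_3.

307841

i=0: 15 = 2^(2 + 1) + 2^2 + 2 + 1 (b=2); 2→3: 3^(3 + 1) + 3^3 + 3 + 1 = 112; 112−1 = 111
i=1: 111 = 3^(3 + 1) + 3^3 + 3 (b=3); 3→4: 4^(4 + 1) + 4^4 + 4 = 1284; 1284−1 = 1283
i=2: 1283 = 4^(4 + 1) + 4^4 + 3 (b=4); 4→5: 5^(5 + 1) + 5^5 + 3 = 18753; 18753−1 = 18752
i=3: 18752 = 5^(5 + 1) + 5^5 + 2 (b=5); 5→6: 6^(6 + 1) + 6^6 + 2 = 326594; 326594−1 = 326593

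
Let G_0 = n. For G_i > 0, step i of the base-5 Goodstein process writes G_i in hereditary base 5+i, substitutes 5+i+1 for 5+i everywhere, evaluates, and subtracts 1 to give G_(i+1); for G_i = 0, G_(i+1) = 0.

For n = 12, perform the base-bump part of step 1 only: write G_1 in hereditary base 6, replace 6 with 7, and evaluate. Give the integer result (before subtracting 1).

15

(0) 12|_5 = 2·5 + 2 ↦ 2·6 + 2|_6 = 14 ⇒ 13
(1) 13|_6 = 2·6 + 1 ↦ 2·7 + 1|_7 = 15 ⇒ 14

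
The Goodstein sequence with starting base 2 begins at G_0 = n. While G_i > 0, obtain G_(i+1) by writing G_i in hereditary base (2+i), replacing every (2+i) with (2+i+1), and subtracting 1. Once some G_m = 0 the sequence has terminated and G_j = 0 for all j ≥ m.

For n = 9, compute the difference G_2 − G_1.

i=0: 9 = 2^(2 + 1) + 1 (b=2); 2→3: 3^(3 + 1) + 1 = 82; 82−1 = 81
i=1: 81 = 3^(3 + 1) (b=3); 3→4: 4^(4 + 1) = 1024; 1024−1 = 1023

942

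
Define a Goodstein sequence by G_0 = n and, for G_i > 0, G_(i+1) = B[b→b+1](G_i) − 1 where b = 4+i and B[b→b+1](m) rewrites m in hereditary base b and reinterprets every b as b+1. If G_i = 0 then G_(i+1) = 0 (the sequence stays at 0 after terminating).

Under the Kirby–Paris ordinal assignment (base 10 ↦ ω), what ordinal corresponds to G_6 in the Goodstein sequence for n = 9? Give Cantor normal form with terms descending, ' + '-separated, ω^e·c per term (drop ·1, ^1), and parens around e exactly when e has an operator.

G_0 = 9. HB_4(9) = 2·4 + 1. Bump = 11. G_1 = 10.
G_1 = 10. HB_5(10) = 2·5. Bump = 12. G_2 = 11.
G_2 = 11. HB_6(11) = 6 + 5. Bump = 12. G_3 = 11.
G_3 = 11. HB_7(11) = 7 + 4. Bump = 12. G_4 = 11.
G_4 = 11. HB_8(11) = 8 + 3. Bump = 12. G_5 = 11.
G_5 = 11. HB_9(11) = 9 + 2. Bump = 12. G_6 = 11.
G_6 = 11. HB_10(11) = 10 + 1. Bump = 12. G_7 = 11.

ω + 1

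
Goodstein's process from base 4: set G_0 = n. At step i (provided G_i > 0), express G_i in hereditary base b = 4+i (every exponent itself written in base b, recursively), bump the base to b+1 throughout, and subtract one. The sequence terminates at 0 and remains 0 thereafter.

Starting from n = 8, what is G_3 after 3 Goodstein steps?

G_0=8  [base 4] 2·4  →[4↦5]→  2·5 = 10  −1 ⇒ G_1=9
G_1=9  [base 5] 5 + 4  →[5↦6]→  6 + 4 = 10  −1 ⇒ G_2=9
G_2=9  [base 6] 6 + 3  →[6↦7]→  7 + 3 = 10  −1 ⇒ G_3=9
G_3=9  [base 7] 7 + 2  →[7↦8]→  8 + 2 = 10  −1 ⇒ G_4=9

9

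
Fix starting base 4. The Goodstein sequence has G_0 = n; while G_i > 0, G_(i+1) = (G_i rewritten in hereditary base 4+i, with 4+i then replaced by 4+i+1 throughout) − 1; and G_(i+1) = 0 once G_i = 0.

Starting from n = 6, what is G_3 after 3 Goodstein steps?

6

G_0=6  [base 4] 4 + 2  →[4↦5]→  5 + 2 = 7  −1 ⇒ G_1=6
G_1=6  [base 5] 5 + 1  →[5↦6]→  6 + 1 = 7  −1 ⇒ G_2=6
G_2=6  [base 6] 6  →[6↦7]→  7 = 7  −1 ⇒ G_3=6
G_3=6  [base 7] 6  →[7↦8]→  6 = 6  −1 ⇒ G_4=5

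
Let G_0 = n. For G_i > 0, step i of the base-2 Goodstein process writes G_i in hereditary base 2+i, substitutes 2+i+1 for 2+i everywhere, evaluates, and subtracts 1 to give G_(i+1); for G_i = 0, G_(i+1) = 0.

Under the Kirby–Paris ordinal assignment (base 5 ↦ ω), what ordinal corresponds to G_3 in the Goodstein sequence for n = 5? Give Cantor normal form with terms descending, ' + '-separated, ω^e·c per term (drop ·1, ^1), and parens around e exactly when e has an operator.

ω^3·3 + ω^2·3 + ω·3 + 2

G_0=5  [base 2] 2^2 + 1  →[2↦3]→  3^3 + 1 = 28  −1 ⇒ G_1=27
G_1=27  [base 3] 3^3  →[3↦4]→  4^4 = 256  −1 ⇒ G_2=255
G_2=255  [base 4] 3·4^3 + 3·4^2 + 3·4 + 3  →[4↦5]→  3·5^3 + 3·5^2 + 3·5 + 3 = 468  −1 ⇒ G_3=467
G_3=467  [base 5] 3·5^3 + 3·5^2 + 3·5 + 2  →[5↦6]→  3·6^3 + 3·6^2 + 3·6 + 2 = 776  −1 ⇒ G_4=775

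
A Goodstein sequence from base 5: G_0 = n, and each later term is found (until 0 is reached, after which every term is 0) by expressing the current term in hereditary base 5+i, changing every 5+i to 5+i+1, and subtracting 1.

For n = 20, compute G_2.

25

i=0: 20 = 4·5 (b=5); 5→6: 4·6 = 24; 24−1 = 23
i=1: 23 = 3·6 + 5 (b=6); 6→7: 3·7 + 5 = 26; 26−1 = 25
i=2: 25 = 3·7 + 4 (b=7); 7→8: 3·8 + 4 = 28; 28−1 = 27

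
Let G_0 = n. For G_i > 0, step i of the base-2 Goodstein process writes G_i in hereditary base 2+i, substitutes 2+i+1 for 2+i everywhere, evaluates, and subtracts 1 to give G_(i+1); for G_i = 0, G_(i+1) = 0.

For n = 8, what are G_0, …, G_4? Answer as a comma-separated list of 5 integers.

8, 80, 553, 6310, 93395

step 0: 8 = 2^(2 + 1); sub 3 for 2: 3^(3 + 1); = 81; G_1 = 81−1 = 80
step 1: 80 = 2·3^3 + 2·3^2 + 2·3 + 2; sub 4 for 3: 2·4^4 + 2·4^2 + 2·4 + 2; = 554; G_2 = 554−1 = 553
step 2: 553 = 2·4^4 + 2·4^2 + 2·4 + 1; sub 5 for 4: 2·5^5 + 2·5^2 + 2·5 + 1; = 6311; G_3 = 6311−1 = 6310
step 3: 6310 = 2·5^5 + 2·5^2 + 2·5; sub 6 for 5: 2·6^6 + 2·6^2 + 2·6; = 93396; G_4 = 93396−1 = 93395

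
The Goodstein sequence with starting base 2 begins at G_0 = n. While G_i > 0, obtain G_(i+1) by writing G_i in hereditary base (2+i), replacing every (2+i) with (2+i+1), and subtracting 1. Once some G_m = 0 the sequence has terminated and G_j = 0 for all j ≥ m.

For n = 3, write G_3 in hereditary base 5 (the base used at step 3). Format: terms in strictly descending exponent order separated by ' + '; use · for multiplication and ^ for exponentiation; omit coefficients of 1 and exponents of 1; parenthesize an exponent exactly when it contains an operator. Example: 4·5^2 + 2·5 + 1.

2

step 0: 3 = 2 + 1; sub 3 for 2: 3 + 1; = 4; G_1 = 4−1 = 3
step 1: 3 = 3; sub 4 for 3: 4; = 4; G_2 = 4−1 = 3
step 2: 3 = 3; sub 5 for 4: 3; = 3; G_3 = 3−1 = 2
step 3: 2 = 2; sub 6 for 5: 2; = 2; G_4 = 2−1 = 1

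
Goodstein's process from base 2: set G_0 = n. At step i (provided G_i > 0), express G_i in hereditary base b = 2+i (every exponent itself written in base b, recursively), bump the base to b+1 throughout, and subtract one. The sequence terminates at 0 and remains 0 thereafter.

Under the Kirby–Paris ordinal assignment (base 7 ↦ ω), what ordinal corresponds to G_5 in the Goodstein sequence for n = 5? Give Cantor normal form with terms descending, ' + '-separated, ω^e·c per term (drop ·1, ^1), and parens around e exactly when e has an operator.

ω^3·3 + ω^2·3 + ω·3

step 0: 5 = 2^2 + 1; sub 3 for 2: 3^3 + 1; = 28; G_1 = 28−1 = 27
step 1: 27 = 3^3; sub 4 for 3: 4^4; = 256; G_2 = 256−1 = 255
step 2: 255 = 3·4^3 + 3·4^2 + 3·4 + 3; sub 5 for 4: 3·5^3 + 3·5^2 + 3·5 + 3; = 468; G_3 = 468−1 = 467
step 3: 467 = 3·5^3 + 3·5^2 + 3·5 + 2; sub 6 for 5: 3·6^3 + 3·6^2 + 3·6 + 2; = 776; G_4 = 776−1 = 775
step 4: 775 = 3·6^3 + 3·6^2 + 3·6 + 1; sub 7 for 6: 3·7^3 + 3·7^2 + 3·7 + 1; = 1198; G_5 = 1198−1 = 1197
step 5: 1197 = 3·7^3 + 3·7^2 + 3·7; sub 8 for 7: 3·8^3 + 3·8^2 + 3·8; = 1752; G_6 = 1752−1 = 1751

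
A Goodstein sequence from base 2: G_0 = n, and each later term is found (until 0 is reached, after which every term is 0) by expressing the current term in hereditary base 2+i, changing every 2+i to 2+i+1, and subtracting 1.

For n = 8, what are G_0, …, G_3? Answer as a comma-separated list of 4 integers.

base 2: 8 = 2^(2 + 1); at 3: 3^(3 + 1) = 81; next = 80
base 3: 80 = 2·3^3 + 2·3^2 + 2·3 + 2; at 4: 2·4^4 + 2·4^2 + 2·4 + 2 = 554; next = 553
base 4: 553 = 2·4^4 + 2·4^2 + 2·4 + 1; at 5: 2·5^5 + 2·5^2 + 2·5 + 1 = 6311; next = 6310

8, 80, 553, 6310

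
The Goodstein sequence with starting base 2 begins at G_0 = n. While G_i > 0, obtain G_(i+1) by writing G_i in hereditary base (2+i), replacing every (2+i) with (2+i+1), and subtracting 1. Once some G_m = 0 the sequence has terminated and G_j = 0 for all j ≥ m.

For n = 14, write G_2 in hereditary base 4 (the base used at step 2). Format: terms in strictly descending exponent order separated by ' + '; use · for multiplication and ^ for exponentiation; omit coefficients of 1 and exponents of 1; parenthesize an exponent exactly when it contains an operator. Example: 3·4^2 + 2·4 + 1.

G_0=14  [base 2] 2^(2 + 1) + 2^2 + 2  →[2↦3]→  3^(3 + 1) + 3^3 + 3 = 111  −1 ⇒ G_1=110
G_1=110  [base 3] 3^(3 + 1) + 3^3 + 2  →[3↦4]→  4^(4 + 1) + 4^4 + 2 = 1282  −1 ⇒ G_2=1281

4^(4 + 1) + 4^4 + 1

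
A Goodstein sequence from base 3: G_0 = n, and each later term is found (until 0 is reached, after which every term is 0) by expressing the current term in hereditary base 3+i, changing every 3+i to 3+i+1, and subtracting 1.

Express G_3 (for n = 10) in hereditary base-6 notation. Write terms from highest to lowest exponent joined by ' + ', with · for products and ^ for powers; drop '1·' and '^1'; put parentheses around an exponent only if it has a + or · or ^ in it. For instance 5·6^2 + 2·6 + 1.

4·6 + 3

base 3: 10 = 3^2 + 1; at 4: 4^2 + 1 = 17; next = 16
base 4: 16 = 4^2; at 5: 5^2 = 25; next = 24
base 5: 24 = 4·5 + 4; at 6: 4·6 + 4 = 28; next = 27
base 6: 27 = 4·6 + 3; at 7: 4·7 + 3 = 31; next = 30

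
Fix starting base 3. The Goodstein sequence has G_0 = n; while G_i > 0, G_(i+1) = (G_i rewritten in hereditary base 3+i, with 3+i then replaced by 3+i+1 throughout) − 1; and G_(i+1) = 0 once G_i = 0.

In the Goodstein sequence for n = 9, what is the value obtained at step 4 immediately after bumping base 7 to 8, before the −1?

G_0=9  [base 3] 3^2  →[3↦4]→  4^2 = 16  −1 ⇒ G_1=15
G_1=15  [base 4] 3·4 + 3  →[4↦5]→  3·5 + 3 = 18  −1 ⇒ G_2=17
G_2=17  [base 5] 3·5 + 2  →[5↦6]→  3·6 + 2 = 20  −1 ⇒ G_3=19
G_3=19  [base 6] 3·6 + 1  →[6↦7]→  3·7 + 1 = 22  −1 ⇒ G_4=21

24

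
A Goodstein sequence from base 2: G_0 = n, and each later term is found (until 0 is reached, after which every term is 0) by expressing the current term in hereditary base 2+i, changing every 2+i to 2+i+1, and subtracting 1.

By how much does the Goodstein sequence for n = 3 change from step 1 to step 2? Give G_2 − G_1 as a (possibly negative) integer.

(0) 3|_2 = 2 + 1 ↦ 3 + 1|_3 = 4 ⇒ 3
(1) 3|_3 = 3 ↦ 4|_4 = 4 ⇒ 3

0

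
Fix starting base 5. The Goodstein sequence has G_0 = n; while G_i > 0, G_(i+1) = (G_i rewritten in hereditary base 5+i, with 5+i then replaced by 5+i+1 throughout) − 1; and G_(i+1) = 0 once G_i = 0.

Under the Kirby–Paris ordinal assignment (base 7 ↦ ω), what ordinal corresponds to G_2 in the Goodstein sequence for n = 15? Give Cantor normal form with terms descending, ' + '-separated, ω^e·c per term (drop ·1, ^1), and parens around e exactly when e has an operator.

ω·2 + 4

G_0 = 15. HB_5(15) = 3·5. Bump = 18. G_1 = 17.
G_1 = 17. HB_6(17) = 2·6 + 5. Bump = 19. G_2 = 18.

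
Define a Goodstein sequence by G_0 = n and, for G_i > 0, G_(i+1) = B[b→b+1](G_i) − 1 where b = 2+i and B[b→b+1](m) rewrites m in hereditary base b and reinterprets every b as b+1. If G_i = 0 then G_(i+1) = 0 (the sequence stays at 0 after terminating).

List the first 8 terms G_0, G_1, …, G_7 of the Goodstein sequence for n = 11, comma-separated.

base 2: 11 = 2^(2 + 1) + 2 + 1; at 3: 3^(3 + 1) + 3 + 1 = 85; next = 84
base 3: 84 = 3^(3 + 1) + 3; at 4: 4^(4 + 1) + 4 = 1028; next = 1027
base 4: 1027 = 4^(4 + 1) + 3; at 5: 5^(5 + 1) + 3 = 15628; next = 15627
base 5: 15627 = 5^(5 + 1) + 2; at 6: 6^(6 + 1) + 2 = 279938; next = 279937
base 6: 279937 = 6^(6 + 1) + 1; at 7: 7^(7 + 1) + 1 = 5764802; next = 5764801
base 7: 5764801 = 7^(7 + 1); at 8: 8^(8 + 1) = 134217728; next = 134217727
base 8: 134217727 = 7·8^8 + 7·8^7 + 7·8^6 + 7·8^5 + 7·8^4 + 7·8^3 + 7·8^2 + 7·8 + 7; at 9: 7·9^9 + 7·9^7 + 7·9^6 + 7·9^5 + 7·9^4 + 7·9^3 + 7·9^2 + 7·9 + 7 = 2749609303; next = 2749609302

11, 84, 1027, 15627, 279937, 5764801, 134217727, 2749609302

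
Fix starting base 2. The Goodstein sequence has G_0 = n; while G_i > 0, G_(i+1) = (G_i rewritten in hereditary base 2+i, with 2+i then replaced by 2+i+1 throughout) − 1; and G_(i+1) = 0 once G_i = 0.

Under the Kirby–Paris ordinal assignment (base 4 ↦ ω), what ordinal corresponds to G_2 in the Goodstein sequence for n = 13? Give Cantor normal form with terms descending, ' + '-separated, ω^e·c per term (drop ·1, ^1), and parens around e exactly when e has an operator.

G_0=13  [base 2] 2^(2 + 1) + 2^2 + 1  →[2↦3]→  3^(3 + 1) + 3^3 + 1 = 109  −1 ⇒ G_1=108
G_1=108  [base 3] 3^(3 + 1) + 3^3  →[3↦4]→  4^(4 + 1) + 4^4 = 1280  −1 ⇒ G_2=1279

ω^(ω + 1) + ω^3·3 + ω^2·3 + ω·3 + 3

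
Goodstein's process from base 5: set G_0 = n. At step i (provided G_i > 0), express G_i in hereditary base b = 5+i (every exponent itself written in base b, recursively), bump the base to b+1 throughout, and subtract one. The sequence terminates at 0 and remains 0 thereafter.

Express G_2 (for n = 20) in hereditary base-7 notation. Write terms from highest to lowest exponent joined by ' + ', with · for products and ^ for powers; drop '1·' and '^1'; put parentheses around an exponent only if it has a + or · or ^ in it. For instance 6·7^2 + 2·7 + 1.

3·7 + 4

20 —HB5→ 4·5 —bump→ 4·6 = 24 —(−1)→ 23
23 —HB6→ 3·6 + 5 —bump→ 3·7 + 5 = 26 —(−1)→ 25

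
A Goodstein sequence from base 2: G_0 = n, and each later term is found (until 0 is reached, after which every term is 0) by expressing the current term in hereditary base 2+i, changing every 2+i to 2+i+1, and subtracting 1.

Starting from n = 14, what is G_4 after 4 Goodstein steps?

326591

(0) 14|_2 = 2^(2 + 1) + 2^2 + 2 ↦ 3^(3 + 1) + 3^3 + 3|_3 = 111 ⇒ 110
(1) 110|_3 = 3^(3 + 1) + 3^3 + 2 ↦ 4^(4 + 1) + 4^4 + 2|_4 = 1282 ⇒ 1281
(2) 1281|_4 = 4^(4 + 1) + 4^4 + 1 ↦ 5^(5 + 1) + 5^5 + 1|_5 = 18751 ⇒ 18750
(3) 18750|_5 = 5^(5 + 1) + 5^5 ↦ 6^(6 + 1) + 6^6|_6 = 326592 ⇒ 326591
(4) 326591|_6 = 6^(6 + 1) + 5·6^5 + 5·6^4 + 5·6^3 + 5·6^2 + 5·6 + 5 ↦ 7^(7 + 1) + 5·7^5 + 5·7^4 + 5·7^3 + 5·7^2 + 5·7 + 5|_7 = 5862841 ⇒ 5862840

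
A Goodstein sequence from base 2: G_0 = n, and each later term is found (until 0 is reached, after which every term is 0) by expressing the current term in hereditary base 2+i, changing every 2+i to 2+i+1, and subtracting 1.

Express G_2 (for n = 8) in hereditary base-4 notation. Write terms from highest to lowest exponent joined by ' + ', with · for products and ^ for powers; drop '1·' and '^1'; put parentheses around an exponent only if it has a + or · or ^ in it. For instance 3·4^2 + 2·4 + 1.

G_0=8  [base 2] 2^(2 + 1)  →[2↦3]→  3^(3 + 1) = 81  −1 ⇒ G_1=80
G_1=80  [base 3] 2·3^3 + 2·3^2 + 2·3 + 2  →[3↦4]→  2·4^4 + 2·4^2 + 2·4 + 2 = 554  −1 ⇒ G_2=553

2·4^4 + 2·4^2 + 2·4 + 1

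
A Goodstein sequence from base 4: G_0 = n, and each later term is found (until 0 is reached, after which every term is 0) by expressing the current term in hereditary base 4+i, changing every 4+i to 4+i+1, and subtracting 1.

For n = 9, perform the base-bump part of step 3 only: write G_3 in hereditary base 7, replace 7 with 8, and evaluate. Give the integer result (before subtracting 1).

step 0: 9 = 2·4 + 1; sub 5 for 4: 2·5 + 1; = 11; G_1 = 11−1 = 10
step 1: 10 = 2·5; sub 6 for 5: 2·6; = 12; G_2 = 12−1 = 11
step 2: 11 = 6 + 5; sub 7 for 6: 7 + 5; = 12; G_3 = 12−1 = 11

12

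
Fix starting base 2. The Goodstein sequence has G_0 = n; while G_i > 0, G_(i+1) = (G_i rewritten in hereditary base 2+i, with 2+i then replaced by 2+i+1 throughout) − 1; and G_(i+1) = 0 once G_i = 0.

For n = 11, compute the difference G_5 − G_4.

[0] 11 ≡ 2^(2 + 1) + 2 + 1 (base 2). Lift 3: 85. −1: 84.
[1] 84 ≡ 3^(3 + 1) + 3 (base 3). Lift 4: 1028. −1: 1027.
[2] 1027 ≡ 4^(4 + 1) + 3 (base 4). Lift 5: 15628. −1: 15627.
[3] 15627 ≡ 5^(5 + 1) + 2 (base 5). Lift 6: 279938. −1: 279937.
[4] 279937 ≡ 6^(6 + 1) + 1 (base 6). Lift 7: 5764802. −1: 5764801.

5484864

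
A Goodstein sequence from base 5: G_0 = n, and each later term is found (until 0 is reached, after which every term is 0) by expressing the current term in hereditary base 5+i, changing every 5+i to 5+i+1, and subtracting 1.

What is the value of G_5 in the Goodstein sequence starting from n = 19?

i=0: 19 = 3·5 + 4 (b=5); 5→6: 3·6 + 4 = 22; 22−1 = 21
i=1: 21 = 3·6 + 3 (b=6); 6→7: 3·7 + 3 = 24; 24−1 = 23
i=2: 23 = 3·7 + 2 (b=7); 7→8: 3·8 + 2 = 26; 26−1 = 25
i=3: 25 = 3·8 + 1 (b=8); 8→9: 3·9 + 1 = 28; 28−1 = 27
i=4: 27 = 3·9 (b=9); 9→10: 3·10 = 30; 30−1 = 29
i=5: 29 = 2·10 + 9 (b=10); 10→11: 2·11 + 9 = 31; 31−1 = 30

29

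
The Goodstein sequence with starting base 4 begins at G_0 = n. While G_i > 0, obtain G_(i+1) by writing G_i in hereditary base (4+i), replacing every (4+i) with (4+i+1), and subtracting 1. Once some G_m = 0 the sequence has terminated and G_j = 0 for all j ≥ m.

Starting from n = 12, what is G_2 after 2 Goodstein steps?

(0) 12|_4 = 3·4 ↦ 3·5|_5 = 15 ⇒ 14
(1) 14|_5 = 2·5 + 4 ↦ 2·6 + 4|_6 = 16 ⇒ 15
(2) 15|_6 = 2·6 + 3 ↦ 2·7 + 3|_7 = 17 ⇒ 16

15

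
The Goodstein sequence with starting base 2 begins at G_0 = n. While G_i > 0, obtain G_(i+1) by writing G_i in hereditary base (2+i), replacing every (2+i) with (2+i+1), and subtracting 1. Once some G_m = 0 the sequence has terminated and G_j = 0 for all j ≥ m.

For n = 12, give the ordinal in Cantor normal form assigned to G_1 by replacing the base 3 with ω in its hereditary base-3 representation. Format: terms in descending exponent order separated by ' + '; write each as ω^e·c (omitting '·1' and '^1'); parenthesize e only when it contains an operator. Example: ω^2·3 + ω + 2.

ω^(ω + 1) + ω^2·2 + ω·2 + 2

12 —HB2→ 2^(2 + 1) + 2^2 —bump→ 3^(3 + 1) + 3^3 = 108 —(−1)→ 107
107 —HB3→ 3^(3 + 1) + 2·3^2 + 2·3 + 2 —bump→ 4^(4 + 1) + 2·4^2 + 2·4 + 2 = 1066 —(−1)→ 1065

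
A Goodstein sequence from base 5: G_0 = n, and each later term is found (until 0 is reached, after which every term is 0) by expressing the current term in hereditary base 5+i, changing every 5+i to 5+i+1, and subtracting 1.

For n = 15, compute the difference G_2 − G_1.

G_0=15  [base 5] 3·5  →[5↦6]→  3·6 = 18  −1 ⇒ G_1=17
G_1=17  [base 6] 2·6 + 5  →[6↦7]→  2·7 + 5 = 19  −1 ⇒ G_2=18

1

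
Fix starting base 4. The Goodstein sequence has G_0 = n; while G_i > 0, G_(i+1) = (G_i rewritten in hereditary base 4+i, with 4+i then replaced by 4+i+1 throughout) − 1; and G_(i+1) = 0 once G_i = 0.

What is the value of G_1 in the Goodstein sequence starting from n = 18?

18 —HB4→ 4^2 + 2 —bump→ 5^2 + 2 = 27 —(−1)→ 26
26 —HB5→ 5^2 + 1 —bump→ 6^2 + 1 = 37 —(−1)→ 36

26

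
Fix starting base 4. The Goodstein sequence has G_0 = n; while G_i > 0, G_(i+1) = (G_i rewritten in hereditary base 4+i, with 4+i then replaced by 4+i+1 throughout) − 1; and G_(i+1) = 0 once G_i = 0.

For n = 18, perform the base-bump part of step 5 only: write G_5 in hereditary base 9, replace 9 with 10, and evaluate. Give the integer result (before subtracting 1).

64

(0) 18|_4 = 4^2 + 2 ↦ 5^2 + 2|_5 = 27 ⇒ 26
(1) 26|_5 = 5^2 + 1 ↦ 6^2 + 1|_6 = 37 ⇒ 36
(2) 36|_6 = 6^2 ↦ 7^2|_7 = 49 ⇒ 48
(3) 48|_7 = 6·7 + 6 ↦ 6·8 + 6|_8 = 54 ⇒ 53
(4) 53|_8 = 6·8 + 5 ↦ 6·9 + 5|_9 = 59 ⇒ 58
(5) 58|_9 = 6·9 + 4 ↦ 6·10 + 4|_10 = 64 ⇒ 63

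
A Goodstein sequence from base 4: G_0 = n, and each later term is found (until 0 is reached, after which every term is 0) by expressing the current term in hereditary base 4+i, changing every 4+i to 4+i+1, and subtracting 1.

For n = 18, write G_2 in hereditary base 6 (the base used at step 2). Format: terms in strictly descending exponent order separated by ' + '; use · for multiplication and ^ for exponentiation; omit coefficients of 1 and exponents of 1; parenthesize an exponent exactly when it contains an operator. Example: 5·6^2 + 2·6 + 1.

i=0: 18 = 4^2 + 2 (b=4); 4→5: 5^2 + 2 = 27; 27−1 = 26
i=1: 26 = 5^2 + 1 (b=5); 5→6: 6^2 + 1 = 37; 37−1 = 36
i=2: 36 = 6^2 (b=6); 6→7: 7^2 = 49; 49−1 = 48

6^2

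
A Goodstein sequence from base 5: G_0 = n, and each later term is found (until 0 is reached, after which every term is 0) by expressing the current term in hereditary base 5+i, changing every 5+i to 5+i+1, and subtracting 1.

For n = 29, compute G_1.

39

G_0 = 29. HB_5(29) = 5^2 + 4. Bump = 40. G_1 = 39.
G_1 = 39. HB_6(39) = 6^2 + 3. Bump = 52. G_2 = 51.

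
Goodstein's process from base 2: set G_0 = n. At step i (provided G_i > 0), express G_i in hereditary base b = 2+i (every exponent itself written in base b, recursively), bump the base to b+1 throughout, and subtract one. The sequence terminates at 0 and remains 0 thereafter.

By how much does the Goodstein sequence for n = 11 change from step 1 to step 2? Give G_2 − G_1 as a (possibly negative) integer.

943

(0) 11|_2 = 2^(2 + 1) + 2 + 1 ↦ 3^(3 + 1) + 3 + 1|_3 = 85 ⇒ 84
(1) 84|_3 = 3^(3 + 1) + 3 ↦ 4^(4 + 1) + 4|_4 = 1028 ⇒ 1027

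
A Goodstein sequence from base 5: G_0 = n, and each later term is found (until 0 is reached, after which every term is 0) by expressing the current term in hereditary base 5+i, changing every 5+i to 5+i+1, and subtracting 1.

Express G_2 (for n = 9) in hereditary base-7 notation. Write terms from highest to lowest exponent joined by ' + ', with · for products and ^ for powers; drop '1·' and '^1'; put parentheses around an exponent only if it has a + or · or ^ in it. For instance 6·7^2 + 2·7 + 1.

7 + 2

9 —HB5→ 5 + 4 —bump→ 6 + 4 = 10 —(−1)→ 9
9 —HB6→ 6 + 3 —bump→ 7 + 3 = 10 —(−1)→ 9
9 —HB7→ 7 + 2 —bump→ 8 + 2 = 10 —(−1)→ 9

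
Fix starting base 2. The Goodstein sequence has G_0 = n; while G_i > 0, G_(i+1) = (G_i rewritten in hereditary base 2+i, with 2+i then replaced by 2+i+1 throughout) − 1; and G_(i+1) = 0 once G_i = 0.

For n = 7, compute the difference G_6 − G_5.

15953672

i=0: 7 = 2^2 + 2 + 1 (b=2); 2→3: 3^3 + 3 + 1 = 31; 31−1 = 30
i=1: 30 = 3^3 + 3 (b=3); 3→4: 4^4 + 4 = 260; 260−1 = 259
i=2: 259 = 4^4 + 3 (b=4); 4→5: 5^5 + 3 = 3128; 3128−1 = 3127
i=3: 3127 = 5^5 + 2 (b=5); 5→6: 6^6 + 2 = 46658; 46658−1 = 46657
i=4: 46657 = 6^6 + 1 (b=6); 6→7: 7^7 + 1 = 823544; 823544−1 = 823543
i=5: 823543 = 7^7 (b=7); 7→8: 8^8 = 16777216; 16777216−1 = 16777215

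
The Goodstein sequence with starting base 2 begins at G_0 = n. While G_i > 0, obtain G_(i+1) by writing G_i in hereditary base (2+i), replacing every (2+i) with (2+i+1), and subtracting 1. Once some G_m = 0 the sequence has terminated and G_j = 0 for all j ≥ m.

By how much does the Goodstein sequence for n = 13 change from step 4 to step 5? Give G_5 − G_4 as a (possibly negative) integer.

5485287

step 0: 13 = 2^(2 + 1) + 2^2 + 1; sub 3 for 2: 3^(3 + 1) + 3^3 + 1; = 109; G_1 = 109−1 = 108
step 1: 108 = 3^(3 + 1) + 3^3; sub 4 for 3: 4^(4 + 1) + 4^4; = 1280; G_2 = 1280−1 = 1279
step 2: 1279 = 4^(4 + 1) + 3·4^3 + 3·4^2 + 3·4 + 3; sub 5 for 4: 5^(5 + 1) + 3·5^3 + 3·5^2 + 3·5 + 3; = 16093; G_3 = 16093−1 = 16092
step 3: 16092 = 5^(5 + 1) + 3·5^3 + 3·5^2 + 3·5 + 2; sub 6 for 5: 6^(6 + 1) + 3·6^3 + 3·6^2 + 3·6 + 2; = 280712; G_4 = 280712−1 = 280711
step 4: 280711 = 6^(6 + 1) + 3·6^3 + 3·6^2 + 3·6 + 1; sub 7 for 6: 7^(7 + 1) + 3·7^3 + 3·7^2 + 3·7 + 1; = 5765999; G_5 = 5765999−1 = 5765998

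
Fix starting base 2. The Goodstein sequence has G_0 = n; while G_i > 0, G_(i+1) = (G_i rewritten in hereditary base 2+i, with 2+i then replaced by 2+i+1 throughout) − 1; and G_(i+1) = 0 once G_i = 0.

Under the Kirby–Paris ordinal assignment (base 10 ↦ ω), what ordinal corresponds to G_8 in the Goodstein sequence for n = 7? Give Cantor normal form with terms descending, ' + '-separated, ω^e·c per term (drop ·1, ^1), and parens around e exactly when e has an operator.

ω^7·7 + ω^6·7 + ω^5·7 + ω^4·7 + ω^3·7 + ω^2·7 + ω·7 + 5

G_0 = 7. HB_2(7) = 2^2 + 2 + 1. Bump = 31. G_1 = 30.
G_1 = 30. HB_3(30) = 3^3 + 3. Bump = 260. G_2 = 259.
G_2 = 259. HB_4(259) = 4^4 + 3. Bump = 3128. G_3 = 3127.
G_3 = 3127. HB_5(3127) = 5^5 + 2. Bump = 46658. G_4 = 46657.
G_4 = 46657. HB_6(46657) = 6^6 + 1. Bump = 823544. G_5 = 823543.
G_5 = 823543. HB_7(823543) = 7^7. Bump = 16777216. G_6 = 16777215.
G_6 = 16777215. HB_8(16777215) = 7·8^7 + 7·8^6 + 7·8^5 + 7·8^4 + 7·8^3 + 7·8^2 + 7·8 + 7. Bump = 37665880. G_7 = 37665879.
G_7 = 37665879. HB_9(37665879) = 7·9^7 + 7·9^6 + 7·9^5 + 7·9^4 + 7·9^3 + 7·9^2 + 7·9 + 6. Bump = 77777776. G_8 = 77777775.
G_8 = 77777775. HB_10(77777775) = 7·10^7 + 7·10^6 + 7·10^5 + 7·10^4 + 7·10^3 + 7·10^2 + 7·10 + 5. Bump = 150051214. G_9 = 150051213.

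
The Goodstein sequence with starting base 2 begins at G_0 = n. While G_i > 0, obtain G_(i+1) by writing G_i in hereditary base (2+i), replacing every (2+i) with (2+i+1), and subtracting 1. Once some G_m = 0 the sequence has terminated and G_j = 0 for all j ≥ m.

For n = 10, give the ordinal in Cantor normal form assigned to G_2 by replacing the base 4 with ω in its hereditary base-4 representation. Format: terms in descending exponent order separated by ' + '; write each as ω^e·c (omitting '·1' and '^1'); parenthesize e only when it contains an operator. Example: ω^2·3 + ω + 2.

G_0=10  [base 2] 2^(2 + 1) + 2  →[2↦3]→  3^(3 + 1) + 3 = 84  −1 ⇒ G_1=83
G_1=83  [base 3] 3^(3 + 1) + 2  →[3↦4]→  4^(4 + 1) + 2 = 1026  −1 ⇒ G_2=1025
G_2=1025  [base 4] 4^(4 + 1) + 1  →[4↦5]→  5^(5 + 1) + 1 = 15626  −1 ⇒ G_3=15625

ω^(ω + 1) + 1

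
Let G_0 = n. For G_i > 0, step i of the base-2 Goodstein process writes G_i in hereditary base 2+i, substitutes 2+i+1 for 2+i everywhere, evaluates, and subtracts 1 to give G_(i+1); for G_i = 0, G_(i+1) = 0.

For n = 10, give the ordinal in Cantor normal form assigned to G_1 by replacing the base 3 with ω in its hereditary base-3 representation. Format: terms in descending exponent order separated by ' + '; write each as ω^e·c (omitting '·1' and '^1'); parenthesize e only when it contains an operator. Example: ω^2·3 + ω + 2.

ω^(ω + 1) + 2

10 —HB2→ 2^(2 + 1) + 2 —bump→ 3^(3 + 1) + 3 = 84 —(−1)→ 83
83 —HB3→ 3^(3 + 1) + 2 —bump→ 4^(4 + 1) + 2 = 1026 —(−1)→ 1025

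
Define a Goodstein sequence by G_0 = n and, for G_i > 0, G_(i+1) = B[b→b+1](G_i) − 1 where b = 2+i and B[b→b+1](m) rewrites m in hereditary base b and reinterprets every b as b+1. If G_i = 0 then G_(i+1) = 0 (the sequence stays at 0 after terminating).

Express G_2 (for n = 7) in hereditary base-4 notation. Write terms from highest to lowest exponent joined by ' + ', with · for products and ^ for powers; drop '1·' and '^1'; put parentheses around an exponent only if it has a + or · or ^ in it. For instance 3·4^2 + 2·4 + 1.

G_0 = 7. HB_2(7) = 2^2 + 2 + 1. Bump = 31. G_1 = 30.
G_1 = 30. HB_3(30) = 3^3 + 3. Bump = 260. G_2 = 259.
G_2 = 259. HB_4(259) = 4^4 + 3. Bump = 3128. G_3 = 3127.

4^4 + 3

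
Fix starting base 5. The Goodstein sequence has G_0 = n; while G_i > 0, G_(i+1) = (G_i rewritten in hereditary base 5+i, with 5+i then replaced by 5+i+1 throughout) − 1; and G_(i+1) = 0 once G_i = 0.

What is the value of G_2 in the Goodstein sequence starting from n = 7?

7 —HB5→ 5 + 2 —bump→ 6 + 2 = 8 —(−1)→ 7
7 —HB6→ 6 + 1 —bump→ 7 + 1 = 8 —(−1)→ 7
7 —HB7→ 7 —bump→ 8 = 8 —(−1)→ 7

7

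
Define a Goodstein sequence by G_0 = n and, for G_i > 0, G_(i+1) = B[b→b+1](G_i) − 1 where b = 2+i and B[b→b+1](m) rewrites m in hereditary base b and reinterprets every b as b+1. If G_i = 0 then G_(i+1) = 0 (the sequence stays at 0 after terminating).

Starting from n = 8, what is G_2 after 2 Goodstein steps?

553

G_0=8  [base 2] 2^(2 + 1)  →[2↦3]→  3^(3 + 1) = 81  −1 ⇒ G_1=80
G_1=80  [base 3] 2·3^3 + 2·3^2 + 2·3 + 2  →[3↦4]→  2·4^4 + 2·4^2 + 2·4 + 2 = 554  −1 ⇒ G_2=553
G_2=553  [base 4] 2·4^4 + 2·4^2 + 2·4 + 1  →[4↦5]→  2·5^5 + 2·5^2 + 2·5 + 1 = 6311  −1 ⇒ G_3=6310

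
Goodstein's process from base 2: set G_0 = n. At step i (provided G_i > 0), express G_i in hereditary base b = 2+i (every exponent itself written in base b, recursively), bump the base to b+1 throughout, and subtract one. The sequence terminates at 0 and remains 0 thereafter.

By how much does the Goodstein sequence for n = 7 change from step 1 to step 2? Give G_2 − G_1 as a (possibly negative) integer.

[0] 7 ≡ 2^2 + 2 + 1 (base 2). Lift 3: 31. −1: 30.
[1] 30 ≡ 3^3 + 3 (base 3). Lift 4: 260. −1: 259.

229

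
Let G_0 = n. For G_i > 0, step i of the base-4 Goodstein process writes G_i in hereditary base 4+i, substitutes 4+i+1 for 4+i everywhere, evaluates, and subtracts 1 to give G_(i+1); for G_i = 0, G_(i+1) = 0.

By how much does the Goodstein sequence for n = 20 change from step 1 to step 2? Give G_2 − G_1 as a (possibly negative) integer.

20 —HB4→ 4^2 + 4 —bump→ 5^2 + 5 = 30 —(−1)→ 29
29 —HB5→ 5^2 + 4 —bump→ 6^2 + 4 = 40 —(−1)→ 39

10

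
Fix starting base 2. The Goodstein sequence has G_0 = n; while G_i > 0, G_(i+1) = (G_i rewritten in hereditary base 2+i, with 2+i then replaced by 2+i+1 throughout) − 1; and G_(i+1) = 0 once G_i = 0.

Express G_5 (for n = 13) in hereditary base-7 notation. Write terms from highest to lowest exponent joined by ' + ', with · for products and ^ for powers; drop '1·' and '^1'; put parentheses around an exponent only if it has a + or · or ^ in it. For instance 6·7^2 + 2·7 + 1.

base 2: 13 = 2^(2 + 1) + 2^2 + 1; at 3: 3^(3 + 1) + 3^3 + 1 = 109; next = 108
base 3: 108 = 3^(3 + 1) + 3^3; at 4: 4^(4 + 1) + 4^4 = 1280; next = 1279
base 4: 1279 = 4^(4 + 1) + 3·4^3 + 3·4^2 + 3·4 + 3; at 5: 5^(5 + 1) + 3·5^3 + 3·5^2 + 3·5 + 3 = 16093; next = 16092
base 5: 16092 = 5^(5 + 1) + 3·5^3 + 3·5^2 + 3·5 + 2; at 6: 6^(6 + 1) + 3·6^3 + 3·6^2 + 3·6 + 2 = 280712; next = 280711
base 6: 280711 = 6^(6 + 1) + 3·6^3 + 3·6^2 + 3·6 + 1; at 7: 7^(7 + 1) + 3·7^3 + 3·7^2 + 3·7 + 1 = 5765999; next = 5765998

7^(7 + 1) + 3·7^3 + 3·7^2 + 3·7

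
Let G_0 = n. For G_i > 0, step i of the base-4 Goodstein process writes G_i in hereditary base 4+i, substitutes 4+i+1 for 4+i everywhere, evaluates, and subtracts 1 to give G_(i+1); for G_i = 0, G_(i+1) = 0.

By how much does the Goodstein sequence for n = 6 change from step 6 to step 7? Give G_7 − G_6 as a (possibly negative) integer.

[0] 6 ≡ 4 + 2 (base 4). Lift 5: 7. −1: 6.
[1] 6 ≡ 5 + 1 (base 5). Lift 6: 7. −1: 6.
[2] 6 ≡ 6 (base 6). Lift 7: 7. −1: 6.
[3] 6 ≡ 6 (base 7). Lift 8: 6. −1: 5.
[4] 5 ≡ 5 (base 8). Lift 9: 5. −1: 4.
[5] 4 ≡ 4 (base 9). Lift 10: 4. −1: 3.
[6] 3 ≡ 3 (base 10). Lift 11: 3. −1: 2.

-1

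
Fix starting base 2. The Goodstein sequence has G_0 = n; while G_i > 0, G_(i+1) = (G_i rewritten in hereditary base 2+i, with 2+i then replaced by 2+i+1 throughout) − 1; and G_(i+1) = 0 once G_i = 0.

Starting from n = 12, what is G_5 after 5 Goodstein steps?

i=0: 12 = 2^(2 + 1) + 2^2 (b=2); 2→3: 3^(3 + 1) + 3^3 = 108; 108−1 = 107
i=1: 107 = 3^(3 + 1) + 2·3^2 + 2·3 + 2 (b=3); 3→4: 4^(4 + 1) + 2·4^2 + 2·4 + 2 = 1066; 1066−1 = 1065
i=2: 1065 = 4^(4 + 1) + 2·4^2 + 2·4 + 1 (b=4); 4→5: 5^(5 + 1) + 2·5^2 + 2·5 + 1 = 15686; 15686−1 = 15685
i=3: 15685 = 5^(5 + 1) + 2·5^2 + 2·5 (b=5); 5→6: 6^(6 + 1) + 2·6^2 + 2·6 = 280020; 280020−1 = 280019
i=4: 280019 = 6^(6 + 1) + 2·6^2 + 6 + 5 (b=6); 6→7: 7^(7 + 1) + 2·7^2 + 7 + 5 = 5764911; 5764911−1 = 5764910
i=5: 5764910 = 7^(7 + 1) + 2·7^2 + 7 + 4 (b=7); 7→8: 8^(8 + 1) + 2·8^2 + 8 + 4 = 134217868; 134217868−1 = 134217867

5764910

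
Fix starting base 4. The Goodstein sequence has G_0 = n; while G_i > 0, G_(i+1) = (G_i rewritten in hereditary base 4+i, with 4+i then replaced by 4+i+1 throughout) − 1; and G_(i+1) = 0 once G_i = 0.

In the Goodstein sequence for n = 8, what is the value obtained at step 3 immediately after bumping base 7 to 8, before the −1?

10

G_0 = 8. HB_4(8) = 2·4. Bump = 10. G_1 = 9.
G_1 = 9. HB_5(9) = 5 + 4. Bump = 10. G_2 = 9.
G_2 = 9. HB_6(9) = 6 + 3. Bump = 10. G_3 = 9.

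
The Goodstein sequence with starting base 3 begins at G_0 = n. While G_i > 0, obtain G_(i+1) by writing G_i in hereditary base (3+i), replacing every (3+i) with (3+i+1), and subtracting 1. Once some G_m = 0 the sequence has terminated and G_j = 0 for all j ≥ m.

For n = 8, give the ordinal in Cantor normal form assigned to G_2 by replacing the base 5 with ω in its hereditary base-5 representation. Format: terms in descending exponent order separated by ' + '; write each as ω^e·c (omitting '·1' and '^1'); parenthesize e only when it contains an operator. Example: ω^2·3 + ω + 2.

G_0 = 8. HB_3(8) = 2·3 + 2. Bump = 10. G_1 = 9.
G_1 = 9. HB_4(9) = 2·4 + 1. Bump = 11. G_2 = 10.
G_2 = 10. HB_5(10) = 2·5. Bump = 12. G_3 = 11.

ω·2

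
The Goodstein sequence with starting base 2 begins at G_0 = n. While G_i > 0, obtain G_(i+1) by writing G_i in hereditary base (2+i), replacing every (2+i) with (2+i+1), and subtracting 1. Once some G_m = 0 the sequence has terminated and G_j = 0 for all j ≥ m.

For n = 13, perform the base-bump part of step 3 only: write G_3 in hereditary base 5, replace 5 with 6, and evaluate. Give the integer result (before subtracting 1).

i=0: 13 = 2^(2 + 1) + 2^2 + 1 (b=2); 2→3: 3^(3 + 1) + 3^3 + 1 = 109; 109−1 = 108
i=1: 108 = 3^(3 + 1) + 3^3 (b=3); 3→4: 4^(4 + 1) + 4^4 = 1280; 1280−1 = 1279
i=2: 1279 = 4^(4 + 1) + 3·4^3 + 3·4^2 + 3·4 + 3 (b=4); 4→5: 5^(5 + 1) + 3·5^3 + 3·5^2 + 3·5 + 3 = 16093; 16093−1 = 16092
i=3: 16092 = 5^(5 + 1) + 3·5^3 + 3·5^2 + 3·5 + 2 (b=5); 5→6: 6^(6 + 1) + 3·6^3 + 3·6^2 + 3·6 + 2 = 280712; 280712−1 = 280711

280712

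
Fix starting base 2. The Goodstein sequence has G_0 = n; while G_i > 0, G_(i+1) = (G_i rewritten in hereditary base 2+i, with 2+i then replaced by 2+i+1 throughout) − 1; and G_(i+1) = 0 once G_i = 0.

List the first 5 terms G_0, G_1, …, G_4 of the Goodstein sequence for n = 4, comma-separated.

4, 26, 41, 60, 83

step 0: 4 = 2^2; sub 3 for 2: 3^3; = 27; G_1 = 27−1 = 26
step 1: 26 = 2·3^2 + 2·3 + 2; sub 4 for 3: 2·4^2 + 2·4 + 2; = 42; G_2 = 42−1 = 41
step 2: 41 = 2·4^2 + 2·4 + 1; sub 5 for 4: 2·5^2 + 2·5 + 1; = 61; G_3 = 61−1 = 60
step 3: 60 = 2·5^2 + 2·5; sub 6 for 5: 2·6^2 + 2·6; = 84; G_4 = 84−1 = 83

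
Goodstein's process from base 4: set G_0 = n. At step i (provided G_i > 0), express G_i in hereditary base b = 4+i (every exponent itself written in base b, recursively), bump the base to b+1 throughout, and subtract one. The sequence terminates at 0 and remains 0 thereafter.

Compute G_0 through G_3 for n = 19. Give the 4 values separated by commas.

19, 27, 37, 49

G_0=19  [base 4] 4^2 + 3  →[4↦5]→  5^2 + 3 = 28  −1 ⇒ G_1=27
G_1=27  [base 5] 5^2 + 2  →[5↦6]→  6^2 + 2 = 38  −1 ⇒ G_2=37
G_2=37  [base 6] 6^2 + 1  →[6↦7]→  7^2 + 1 = 50  −1 ⇒ G_3=49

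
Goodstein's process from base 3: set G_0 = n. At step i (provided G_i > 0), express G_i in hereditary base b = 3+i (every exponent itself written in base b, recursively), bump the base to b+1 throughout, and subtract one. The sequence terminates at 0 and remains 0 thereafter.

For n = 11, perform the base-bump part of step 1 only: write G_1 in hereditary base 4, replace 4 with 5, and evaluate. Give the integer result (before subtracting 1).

[0] 11 ≡ 3^2 + 2 (base 3). Lift 4: 18. −1: 17.
[1] 17 ≡ 4^2 + 1 (base 4). Lift 5: 26. −1: 25.

26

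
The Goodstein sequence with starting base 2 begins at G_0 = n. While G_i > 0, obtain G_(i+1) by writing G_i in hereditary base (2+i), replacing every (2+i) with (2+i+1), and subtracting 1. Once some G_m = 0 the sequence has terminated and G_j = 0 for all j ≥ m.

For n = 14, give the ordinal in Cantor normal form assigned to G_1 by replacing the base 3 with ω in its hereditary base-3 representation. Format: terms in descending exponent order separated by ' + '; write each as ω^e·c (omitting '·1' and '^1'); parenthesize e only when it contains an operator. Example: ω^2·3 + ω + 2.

G_0 = 14. HB_2(14) = 2^(2 + 1) + 2^2 + 2. Bump = 111. G_1 = 110.
G_1 = 110. HB_3(110) = 3^(3 + 1) + 3^3 + 2. Bump = 1282. G_2 = 1281.

ω^(ω + 1) + ω^ω + 2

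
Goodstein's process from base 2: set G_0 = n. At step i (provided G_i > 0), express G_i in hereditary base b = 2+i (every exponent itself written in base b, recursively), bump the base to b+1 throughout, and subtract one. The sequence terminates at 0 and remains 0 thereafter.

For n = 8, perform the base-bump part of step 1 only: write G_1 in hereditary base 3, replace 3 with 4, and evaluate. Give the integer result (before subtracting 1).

[0] 8 ≡ 2^(2 + 1) (base 2). Lift 3: 81. −1: 80.
[1] 80 ≡ 2·3^3 + 2·3^2 + 2·3 + 2 (base 3). Lift 4: 554. −1: 553.

554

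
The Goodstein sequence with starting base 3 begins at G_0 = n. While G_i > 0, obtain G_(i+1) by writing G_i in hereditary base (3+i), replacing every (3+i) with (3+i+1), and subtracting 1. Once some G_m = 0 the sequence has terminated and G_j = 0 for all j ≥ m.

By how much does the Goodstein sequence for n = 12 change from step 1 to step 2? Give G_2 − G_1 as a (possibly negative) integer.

8

base 3: 12 = 3^2 + 3; at 4: 4^2 + 4 = 20; next = 19
base 4: 19 = 4^2 + 3; at 5: 5^2 + 3 = 28; next = 27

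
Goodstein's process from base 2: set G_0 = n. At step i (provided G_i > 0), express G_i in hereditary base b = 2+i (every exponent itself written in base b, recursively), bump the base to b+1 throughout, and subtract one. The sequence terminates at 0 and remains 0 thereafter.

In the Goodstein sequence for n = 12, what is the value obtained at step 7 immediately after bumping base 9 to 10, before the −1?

100000000212

i=0: 12 = 2^(2 + 1) + 2^2 (b=2); 2→3: 3^(3 + 1) + 3^3 = 108; 108−1 = 107
i=1: 107 = 3^(3 + 1) + 2·3^2 + 2·3 + 2 (b=3); 3→4: 4^(4 + 1) + 2·4^2 + 2·4 + 2 = 1066; 1066−1 = 1065
i=2: 1065 = 4^(4 + 1) + 2·4^2 + 2·4 + 1 (b=4); 4→5: 5^(5 + 1) + 2·5^2 + 2·5 + 1 = 15686; 15686−1 = 15685
i=3: 15685 = 5^(5 + 1) + 2·5^2 + 2·5 (b=5); 5→6: 6^(6 + 1) + 2·6^2 + 2·6 = 280020; 280020−1 = 280019
i=4: 280019 = 6^(6 + 1) + 2·6^2 + 6 + 5 (b=6); 6→7: 7^(7 + 1) + 2·7^2 + 7 + 5 = 5764911; 5764911−1 = 5764910
i=5: 5764910 = 7^(7 + 1) + 2·7^2 + 7 + 4 (b=7); 7→8: 8^(8 + 1) + 2·8^2 + 8 + 4 = 134217868; 134217868−1 = 134217867
i=6: 134217867 = 8^(8 + 1) + 2·8^2 + 8 + 3 (b=8); 8→9: 9^(9 + 1) + 2·9^2 + 9 + 3 = 3486784575; 3486784575−1 = 3486784574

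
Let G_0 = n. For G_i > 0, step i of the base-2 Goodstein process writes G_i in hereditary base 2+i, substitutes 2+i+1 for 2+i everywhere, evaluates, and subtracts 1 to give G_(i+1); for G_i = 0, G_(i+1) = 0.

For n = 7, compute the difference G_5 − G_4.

7 —HB2→ 2^2 + 2 + 1 —bump→ 3^3 + 3 + 1 = 31 —(−1)→ 30
30 —HB3→ 3^3 + 3 —bump→ 4^4 + 4 = 260 —(−1)→ 259
259 —HB4→ 4^4 + 3 —bump→ 5^5 + 3 = 3128 —(−1)→ 3127
3127 —HB5→ 5^5 + 2 —bump→ 6^6 + 2 = 46658 —(−1)→ 46657
46657 —HB6→ 6^6 + 1 —bump→ 7^7 + 1 = 823544 —(−1)→ 823543

776886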